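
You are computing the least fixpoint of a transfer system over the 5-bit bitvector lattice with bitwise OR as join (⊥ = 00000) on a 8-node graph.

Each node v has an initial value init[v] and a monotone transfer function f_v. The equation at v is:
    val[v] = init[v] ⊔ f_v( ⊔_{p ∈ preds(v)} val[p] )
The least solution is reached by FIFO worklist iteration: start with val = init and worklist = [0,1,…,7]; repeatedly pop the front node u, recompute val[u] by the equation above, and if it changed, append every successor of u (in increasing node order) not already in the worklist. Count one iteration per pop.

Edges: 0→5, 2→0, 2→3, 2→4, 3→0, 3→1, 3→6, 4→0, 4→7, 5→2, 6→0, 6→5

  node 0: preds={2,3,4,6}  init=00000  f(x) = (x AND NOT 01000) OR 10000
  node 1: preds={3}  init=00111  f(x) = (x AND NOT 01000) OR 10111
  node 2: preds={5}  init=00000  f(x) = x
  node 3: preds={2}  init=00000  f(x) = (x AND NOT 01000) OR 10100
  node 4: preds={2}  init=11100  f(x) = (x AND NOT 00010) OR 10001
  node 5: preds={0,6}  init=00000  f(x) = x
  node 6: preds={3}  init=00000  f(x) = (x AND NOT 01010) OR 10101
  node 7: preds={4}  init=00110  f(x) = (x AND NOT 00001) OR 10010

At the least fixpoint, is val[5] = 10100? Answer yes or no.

Worklist (22 pops):
  #1 pop 0: in=11100 → 10100 (was 00000); enqueue []
  #2 pop 1: in=00000 → 10111 (was 00111); enqueue []
  #3 pop 2: in=00000 → 00000 (no change)
  #4 pop 3: in=00000 → 10100 (was 00000); enqueue [0,1]
  #5 pop 4: in=00000 → 11101 (was 11100); enqueue []
  #6 pop 5: in=10100 → 10100 (was 00000); enqueue [2]
  #7 pop 6: in=10100 → 10101 (was 00000); enqueue [5]
  #8 pop 7: in=11101 → 11110 (was 00110); enqueue []
  #9 pop 0: in=11101 → 10101 (was 10100); enqueue []
  #10 pop 1: in=10100 → 10111 (no change)
  #11 pop 2: in=10100 → 10100 (was 00000); enqueue [0,3,4]
  #12 pop 5: in=10101 → 10101 (was 10100); enqueue [2]
  #13 pop 0: in=11101 → 10101 (no change)
  #14 pop 3: in=10100 → 10100 (no change)
  #15 pop 4: in=10100 → 11101 (no change)
  #16 pop 2: in=10101 → 10101 (was 10100); enqueue [0,3,4]
  #17 pop 0: in=11101 → 10101 (no change)
  #18 pop 3: in=10101 → 10101 (was 10100); enqueue [0,1,6]
  #19 pop 4: in=10101 → 11101 (no change)
  #20 pop 0: in=11101 → 10101 (no change)
  #21 pop 1: in=10101 → 10111 (no change)
  #22 pop 6: in=10101 → 10101 (no change)

Fixpoint:
  val[0] = 10101
  val[1] = 10111
  val[2] = 10101
  val[3] = 10101
  val[4] = 11101
  val[5] = 10101
  val[6] = 10101
  val[7] = 11110

no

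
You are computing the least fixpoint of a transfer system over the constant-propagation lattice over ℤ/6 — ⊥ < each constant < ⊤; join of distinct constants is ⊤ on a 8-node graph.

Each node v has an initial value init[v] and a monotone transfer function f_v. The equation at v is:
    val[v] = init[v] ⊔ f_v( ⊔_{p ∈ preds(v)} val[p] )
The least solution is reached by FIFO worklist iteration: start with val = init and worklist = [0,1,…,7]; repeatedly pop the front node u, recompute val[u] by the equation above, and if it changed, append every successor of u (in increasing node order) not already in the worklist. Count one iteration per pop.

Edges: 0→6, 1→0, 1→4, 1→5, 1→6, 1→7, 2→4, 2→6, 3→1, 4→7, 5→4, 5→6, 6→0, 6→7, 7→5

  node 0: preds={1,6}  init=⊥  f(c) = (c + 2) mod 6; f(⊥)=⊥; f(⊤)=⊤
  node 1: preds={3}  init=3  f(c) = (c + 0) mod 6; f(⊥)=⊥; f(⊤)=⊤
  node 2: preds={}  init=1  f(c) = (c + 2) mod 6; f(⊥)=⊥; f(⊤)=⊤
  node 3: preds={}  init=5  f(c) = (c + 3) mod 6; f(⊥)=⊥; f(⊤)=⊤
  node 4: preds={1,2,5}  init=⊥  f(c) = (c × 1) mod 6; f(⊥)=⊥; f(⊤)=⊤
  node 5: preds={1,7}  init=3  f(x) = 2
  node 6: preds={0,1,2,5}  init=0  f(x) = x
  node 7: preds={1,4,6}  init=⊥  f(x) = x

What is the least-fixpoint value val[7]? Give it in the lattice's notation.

⊤

Trace (11 dequeues):
  [1] u=0 | in ⊤ | out ⊤ | prev ⊥ | push {}
  [2] u=1 | in 5 | out ⊤ | prev 3 | push {0}
  [3] u=2 | in ⊥ | out 1 | ==
  [4] u=3 | in ⊥ | out 5 | ==
  [5] u=4 | in ⊤ | out ⊤ | prev ⊥ | push {}
  [6] u=5 | in ⊤ | out ⊤ | prev 3 | push {4}
  [7] u=6 | in ⊤ | out ⊤ | prev 0 | push {}
  [8] u=7 | in ⊤ | out ⊤ | prev ⊥ | push {5}
  [9] u=0 | in ⊤ | out ⊤ | ==
  [10] u=4 | in ⊤ | out ⊤ | ==
  [11] u=5 | in ⊤ | out ⊤ | ==

Converged values:
  [0] ⊤
  [1] ⊤
  [2] 1
  [3] 5
  [4] ⊤
  [5] ⊤
  [6] ⊤
  [7] ⊤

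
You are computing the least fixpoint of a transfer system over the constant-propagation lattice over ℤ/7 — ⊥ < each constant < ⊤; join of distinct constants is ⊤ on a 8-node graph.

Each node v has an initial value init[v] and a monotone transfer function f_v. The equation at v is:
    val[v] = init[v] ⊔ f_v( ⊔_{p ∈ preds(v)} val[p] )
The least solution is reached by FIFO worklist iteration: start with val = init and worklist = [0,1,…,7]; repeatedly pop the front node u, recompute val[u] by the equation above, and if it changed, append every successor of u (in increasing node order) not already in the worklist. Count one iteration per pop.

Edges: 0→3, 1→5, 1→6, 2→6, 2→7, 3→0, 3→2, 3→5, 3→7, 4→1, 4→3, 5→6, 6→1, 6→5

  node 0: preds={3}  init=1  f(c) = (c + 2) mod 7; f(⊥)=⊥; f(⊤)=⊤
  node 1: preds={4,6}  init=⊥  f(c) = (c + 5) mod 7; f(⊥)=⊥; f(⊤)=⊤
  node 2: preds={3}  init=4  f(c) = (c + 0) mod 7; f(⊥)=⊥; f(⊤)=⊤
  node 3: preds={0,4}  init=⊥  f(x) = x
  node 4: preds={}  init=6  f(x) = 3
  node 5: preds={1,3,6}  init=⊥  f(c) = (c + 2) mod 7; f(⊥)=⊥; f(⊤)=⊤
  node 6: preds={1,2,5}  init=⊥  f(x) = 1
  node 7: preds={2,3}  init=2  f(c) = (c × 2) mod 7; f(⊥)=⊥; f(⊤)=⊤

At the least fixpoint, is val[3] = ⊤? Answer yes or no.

Trace (15 dequeues):
  [1] u=0 | in ⊥ | out 1 | ==
  [2] u=1 | in 6 | out 4 | prev ⊥ | push {}
  [3] u=2 | in ⊥ | out 4 | ==
  [4] u=3 | in ⊤ | out ⊤ | prev ⊥ | push {0,2}
  [5] u=4 | in ⊥ | out ⊤ | prev 6 | push {1,3}
  [6] u=5 | in ⊤ | out ⊤ | prev ⊥ | push {}
  [7] u=6 | in ⊤ | out 1 | prev ⊥ | push {5}
  [8] u=7 | in ⊤ | out ⊤ | prev 2 | push {}
  [9] u=0 | in ⊤ | out ⊤ | prev 1 | push {}
  [10] u=2 | in ⊤ | out ⊤ | prev 4 | push {6,7}
  [11] u=1 | in ⊤ | out ⊤ | prev 4 | push {}
  [12] u=3 | in ⊤ | out ⊤ | ==
  [13] u=5 | in ⊤ | out ⊤ | ==
  [14] u=6 | in ⊤ | out 1 | ==
  [15] u=7 | in ⊤ | out ⊤ | ==

Converged values:
  [0] ⊤
  [1] ⊤
  [2] ⊤
  [3] ⊤
  [4] ⊤
  [5] ⊤
  [6] 1
  [7] ⊤

yes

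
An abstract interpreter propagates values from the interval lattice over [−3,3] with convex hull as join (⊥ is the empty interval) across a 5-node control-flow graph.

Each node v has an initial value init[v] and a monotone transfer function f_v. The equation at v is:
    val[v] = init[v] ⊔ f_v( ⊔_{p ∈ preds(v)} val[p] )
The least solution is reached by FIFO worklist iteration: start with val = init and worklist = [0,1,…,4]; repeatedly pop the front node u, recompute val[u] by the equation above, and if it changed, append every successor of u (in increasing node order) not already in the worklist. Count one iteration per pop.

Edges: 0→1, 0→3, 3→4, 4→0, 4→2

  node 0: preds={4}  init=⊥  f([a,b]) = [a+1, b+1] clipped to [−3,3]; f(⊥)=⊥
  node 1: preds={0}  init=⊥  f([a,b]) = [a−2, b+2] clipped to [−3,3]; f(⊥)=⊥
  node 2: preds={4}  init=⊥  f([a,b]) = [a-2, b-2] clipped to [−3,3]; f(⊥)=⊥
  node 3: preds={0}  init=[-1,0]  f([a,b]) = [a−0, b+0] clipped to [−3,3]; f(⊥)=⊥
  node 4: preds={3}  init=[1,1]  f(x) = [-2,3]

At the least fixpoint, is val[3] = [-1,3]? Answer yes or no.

yes

Iteration log — 10 steps:
  step 1. node 0  ⊔preds=[1,1]  new=[2,2]  old=⊥  +wl: 
  step 2. node 1  ⊔preds=[2,2]  new=[0,3]  old=⊥  +wl: 
  step 3. node 2  ⊔preds=[1,1]  new=[-1,-1]  old=⊥  +wl: 
  step 4. node 3  ⊔preds=[2,2]  new=[-1,2]  old=[-1,0]  +wl: 
  step 5. node 4  ⊔preds=[-1,2]  new=[-2,3]  old=[1,1]  +wl: 0,2
  step 6. node 0  ⊔preds=[-2,3]  new=[-1,3]  old=[2,2]  +wl: 1,3
  step 7. node 2  ⊔preds=[-2,3]  new=[-3,1]  old=[-1,-1]  +wl: 
  step 8. node 1  ⊔preds=[-1,3]  new=[-3,3]  old=[0,3]  +wl: 
  step 9. node 3  ⊔preds=[-1,3]  new=[-1,3]  old=[-1,2]  +wl: 4
  step 10. node 4  ⊔preds=[-1,3]  new=[-2,3]  stable

Least fixpoint reached:
  node 0: [-1,3]
  node 1: [-3,3]
  node 2: [-3,1]
  node 3: [-1,3]
  node 4: [-2,3]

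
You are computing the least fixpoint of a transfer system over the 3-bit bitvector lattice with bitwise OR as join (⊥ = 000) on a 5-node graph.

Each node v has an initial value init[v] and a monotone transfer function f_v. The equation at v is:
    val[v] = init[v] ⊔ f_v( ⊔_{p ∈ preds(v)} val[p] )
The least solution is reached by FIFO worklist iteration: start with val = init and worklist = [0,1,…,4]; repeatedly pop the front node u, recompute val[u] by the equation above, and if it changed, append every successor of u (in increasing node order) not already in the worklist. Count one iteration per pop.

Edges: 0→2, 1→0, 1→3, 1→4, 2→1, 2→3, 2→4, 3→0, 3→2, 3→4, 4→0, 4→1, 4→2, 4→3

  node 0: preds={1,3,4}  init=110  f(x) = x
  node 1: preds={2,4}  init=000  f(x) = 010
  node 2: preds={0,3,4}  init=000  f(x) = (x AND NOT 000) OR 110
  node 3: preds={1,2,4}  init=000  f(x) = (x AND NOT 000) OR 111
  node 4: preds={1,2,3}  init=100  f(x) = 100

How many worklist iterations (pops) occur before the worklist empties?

11

Iteration log — 11 steps:
  step 1. node 0  ⊔preds=100  new=110  stable
  step 2. node 1  ⊔preds=100  new=010  old=000  +wl: 0
  step 3. node 2  ⊔preds=110  new=110  old=000  +wl: 1
  step 4. node 3  ⊔preds=110  new=111  old=000  +wl: 2
  step 5. node 4  ⊔preds=111  new=100  stable
  step 6. node 0  ⊔preds=111  new=111  old=110  +wl: 
  step 7. node 1  ⊔preds=110  new=010  stable
  step 8. node 2  ⊔preds=111  new=111  old=110  +wl: 1,3,4
  step 9. node 1  ⊔preds=111  new=010  stable
  step 10. node 3  ⊔preds=111  new=111  stable
  step 11. node 4  ⊔preds=111  new=100  stable

Least fixpoint reached:
  node 0: 111
  node 1: 010
  node 2: 111
  node 3: 111
  node 4: 100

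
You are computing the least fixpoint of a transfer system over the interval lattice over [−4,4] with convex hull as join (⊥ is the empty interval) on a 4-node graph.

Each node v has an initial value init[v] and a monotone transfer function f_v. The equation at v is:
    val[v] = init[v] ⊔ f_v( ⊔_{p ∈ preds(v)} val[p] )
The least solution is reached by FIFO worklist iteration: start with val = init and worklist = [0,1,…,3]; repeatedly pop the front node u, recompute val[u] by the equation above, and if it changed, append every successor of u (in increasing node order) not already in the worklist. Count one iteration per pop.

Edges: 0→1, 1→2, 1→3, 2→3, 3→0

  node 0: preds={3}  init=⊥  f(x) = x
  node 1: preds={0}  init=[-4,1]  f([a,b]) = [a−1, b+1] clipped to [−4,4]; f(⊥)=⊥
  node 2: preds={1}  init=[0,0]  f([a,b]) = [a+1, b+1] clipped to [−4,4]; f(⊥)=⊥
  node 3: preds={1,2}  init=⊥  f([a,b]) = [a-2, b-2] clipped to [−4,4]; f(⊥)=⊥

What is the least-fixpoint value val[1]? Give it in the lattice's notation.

Trace (6 dequeues):
  [1] u=0 | in ⊥ | out ⊥ | ==
  [2] u=1 | in ⊥ | out [-4,1] | ==
  [3] u=2 | in [-4,1] | out [-3,2] | prev [0,0] | push {}
  [4] u=3 | in [-4,2] | out [-4,0] | prev ⊥ | push {0}
  [5] u=0 | in [-4,0] | out [-4,0] | prev ⊥ | push {1}
  [6] u=1 | in [-4,0] | out [-4,1] | ==

Converged values:
  [0] [-4,0]
  [1] [-4,1]
  [2] [-3,2]
  [3] [-4,0]

[-4,1]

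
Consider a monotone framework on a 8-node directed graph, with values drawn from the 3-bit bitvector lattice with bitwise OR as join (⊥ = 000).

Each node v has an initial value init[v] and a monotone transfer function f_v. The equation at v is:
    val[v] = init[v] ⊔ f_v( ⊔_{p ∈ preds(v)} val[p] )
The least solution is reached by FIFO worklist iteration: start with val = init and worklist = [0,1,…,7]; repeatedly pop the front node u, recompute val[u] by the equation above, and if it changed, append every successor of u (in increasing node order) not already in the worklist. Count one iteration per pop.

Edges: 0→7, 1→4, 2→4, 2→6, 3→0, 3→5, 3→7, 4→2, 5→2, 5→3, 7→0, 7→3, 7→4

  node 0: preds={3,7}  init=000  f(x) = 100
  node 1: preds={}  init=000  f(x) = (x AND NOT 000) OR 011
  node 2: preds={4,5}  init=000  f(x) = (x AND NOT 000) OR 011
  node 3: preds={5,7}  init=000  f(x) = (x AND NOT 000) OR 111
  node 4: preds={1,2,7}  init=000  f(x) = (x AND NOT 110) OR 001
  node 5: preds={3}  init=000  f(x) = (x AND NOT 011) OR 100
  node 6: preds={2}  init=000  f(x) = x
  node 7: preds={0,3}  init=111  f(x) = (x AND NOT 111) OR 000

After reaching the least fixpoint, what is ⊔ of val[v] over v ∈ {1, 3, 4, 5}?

111

Iteration log — 13 steps:
  step 1. node 0  ⊔preds=111  new=100  old=000  +wl: 
  step 2. node 1  ⊔preds=000  new=011  old=000  +wl: 
  step 3. node 2  ⊔preds=000  new=011  old=000  +wl: 
  step 4. node 3  ⊔preds=111  new=111  old=000  +wl: 0
  step 5. node 4  ⊔preds=111  new=001  old=000  +wl: 2
  step 6. node 5  ⊔preds=111  new=100  old=000  +wl: 3
  step 7. node 6  ⊔preds=011  new=011  old=000  +wl: 
  step 8. node 7  ⊔preds=111  new=111  stable
  step 9. node 0  ⊔preds=111  new=100  stable
  step 10. node 2  ⊔preds=101  new=111  old=011  +wl: 4,6
  step 11. node 3  ⊔preds=111  new=111  stable
  step 12. node 4  ⊔preds=111  new=001  stable
  step 13. node 6  ⊔preds=111  new=111  old=011  +wl: 

Least fixpoint reached:
  node 0: 100
  node 1: 011
  node 2: 111
  node 3: 111
  node 4: 001
  node 5: 100
  node 6: 111
  node 7: 111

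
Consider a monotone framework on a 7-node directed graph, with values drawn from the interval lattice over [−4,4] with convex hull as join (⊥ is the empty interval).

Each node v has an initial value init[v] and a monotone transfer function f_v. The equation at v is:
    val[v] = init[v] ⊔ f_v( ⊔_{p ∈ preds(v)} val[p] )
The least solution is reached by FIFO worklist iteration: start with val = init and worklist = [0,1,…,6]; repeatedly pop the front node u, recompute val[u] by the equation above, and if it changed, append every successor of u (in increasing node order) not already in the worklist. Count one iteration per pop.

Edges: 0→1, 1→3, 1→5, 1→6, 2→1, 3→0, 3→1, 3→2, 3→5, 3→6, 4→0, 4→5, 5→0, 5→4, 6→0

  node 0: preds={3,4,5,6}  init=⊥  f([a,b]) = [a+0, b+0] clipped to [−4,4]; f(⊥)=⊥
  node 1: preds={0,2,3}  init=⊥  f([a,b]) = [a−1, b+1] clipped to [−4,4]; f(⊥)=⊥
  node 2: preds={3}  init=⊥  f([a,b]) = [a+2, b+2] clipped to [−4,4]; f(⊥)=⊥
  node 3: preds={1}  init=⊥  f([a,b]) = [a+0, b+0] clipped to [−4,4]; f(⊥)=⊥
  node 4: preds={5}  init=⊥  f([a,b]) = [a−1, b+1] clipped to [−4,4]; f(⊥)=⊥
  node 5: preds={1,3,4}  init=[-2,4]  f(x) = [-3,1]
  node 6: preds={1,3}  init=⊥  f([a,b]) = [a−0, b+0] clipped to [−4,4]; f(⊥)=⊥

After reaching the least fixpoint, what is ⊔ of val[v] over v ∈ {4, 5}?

[-4,4]

Iteration log — 18 steps:
  step 1. node 0  ⊔preds=[-2,4]  new=[-2,4]  old=⊥  +wl: 
  step 2. node 1  ⊔preds=[-2,4]  new=[-3,4]  old=⊥  +wl: 
  step 3. node 2  ⊔preds=⊥  new=⊥  stable
  step 4. node 3  ⊔preds=[-3,4]  new=[-3,4]  old=⊥  +wl: 0,1,2
  step 5. node 4  ⊔preds=[-2,4]  new=[-3,4]  old=⊥  +wl: 
  step 6. node 5  ⊔preds=[-3,4]  new=[-3,4]  old=[-2,4]  +wl: 4
  step 7. node 6  ⊔preds=[-3,4]  new=[-3,4]  old=⊥  +wl: 
  step 8. node 0  ⊔preds=[-3,4]  new=[-3,4]  old=[-2,4]  +wl: 
  step 9. node 1  ⊔preds=[-3,4]  new=[-4,4]  old=[-3,4]  +wl: 3,5,6
  step 10. node 2  ⊔preds=[-3,4]  new=[-1,4]  old=⊥  +wl: 1
  step 11. node 4  ⊔preds=[-3,4]  new=[-4,4]  old=[-3,4]  +wl: 0
  step 12. node 3  ⊔preds=[-4,4]  new=[-4,4]  old=[-3,4]  +wl: 2
  step 13. node 5  ⊔preds=[-4,4]  new=[-3,4]  stable
  step 14. node 6  ⊔preds=[-4,4]  new=[-4,4]  old=[-3,4]  +wl: 
  step 15. node 1  ⊔preds=[-4,4]  new=[-4,4]  stable
  step 16. node 0  ⊔preds=[-4,4]  new=[-4,4]  old=[-3,4]  +wl: 1
  step 17. node 2  ⊔preds=[-4,4]  new=[-2,4]  old=[-1,4]  +wl: 
  step 18. node 1  ⊔preds=[-4,4]  new=[-4,4]  stable

Least fixpoint reached:
  node 0: [-4,4]
  node 1: [-4,4]
  node 2: [-2,4]
  node 3: [-4,4]
  node 4: [-4,4]
  node 5: [-3,4]
  node 6: [-4,4]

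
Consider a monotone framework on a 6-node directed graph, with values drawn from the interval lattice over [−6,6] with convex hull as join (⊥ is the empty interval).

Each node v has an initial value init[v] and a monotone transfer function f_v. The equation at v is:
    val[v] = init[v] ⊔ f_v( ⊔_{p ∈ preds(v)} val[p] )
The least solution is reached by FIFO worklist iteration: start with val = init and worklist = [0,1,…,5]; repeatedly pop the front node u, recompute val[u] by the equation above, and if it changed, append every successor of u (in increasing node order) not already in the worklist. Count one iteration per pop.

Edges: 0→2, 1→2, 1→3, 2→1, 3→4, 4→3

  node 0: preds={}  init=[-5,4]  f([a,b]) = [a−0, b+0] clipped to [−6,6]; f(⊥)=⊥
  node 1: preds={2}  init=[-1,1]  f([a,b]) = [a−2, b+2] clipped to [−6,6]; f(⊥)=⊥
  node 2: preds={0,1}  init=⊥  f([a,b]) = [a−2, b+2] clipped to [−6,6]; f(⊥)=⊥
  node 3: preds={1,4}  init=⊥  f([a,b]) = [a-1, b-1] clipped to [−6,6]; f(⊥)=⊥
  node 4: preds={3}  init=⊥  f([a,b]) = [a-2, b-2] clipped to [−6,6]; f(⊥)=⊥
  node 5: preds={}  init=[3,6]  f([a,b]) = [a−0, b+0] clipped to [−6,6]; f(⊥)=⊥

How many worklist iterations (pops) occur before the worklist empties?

11

Iteration log — 11 steps:
  step 1. node 0  ⊔preds=⊥  new=[-5,4]  stable
  step 2. node 1  ⊔preds=⊥  new=[-1,1]  stable
  step 3. node 2  ⊔preds=[-5,4]  new=[-6,6]  old=⊥  +wl: 1
  step 4. node 3  ⊔preds=[-1,1]  new=[-2,0]  old=⊥  +wl: 
  step 5. node 4  ⊔preds=[-2,0]  new=[-4,-2]  old=⊥  +wl: 3
  step 6. node 5  ⊔preds=⊥  new=[3,6]  stable
  step 7. node 1  ⊔preds=[-6,6]  new=[-6,6]  old=[-1,1]  +wl: 2
  step 8. node 3  ⊔preds=[-6,6]  new=[-6,5]  old=[-2,0]  +wl: 4
  step 9. node 2  ⊔preds=[-6,6]  new=[-6,6]  stable
  step 10. node 4  ⊔preds=[-6,5]  new=[-6,3]  old=[-4,-2]  +wl: 3
  step 11. node 3  ⊔preds=[-6,6]  new=[-6,5]  stable

Least fixpoint reached:
  node 0: [-5,4]
  node 1: [-6,6]
  node 2: [-6,6]
  node 3: [-6,5]
  node 4: [-6,3]
  node 5: [3,6]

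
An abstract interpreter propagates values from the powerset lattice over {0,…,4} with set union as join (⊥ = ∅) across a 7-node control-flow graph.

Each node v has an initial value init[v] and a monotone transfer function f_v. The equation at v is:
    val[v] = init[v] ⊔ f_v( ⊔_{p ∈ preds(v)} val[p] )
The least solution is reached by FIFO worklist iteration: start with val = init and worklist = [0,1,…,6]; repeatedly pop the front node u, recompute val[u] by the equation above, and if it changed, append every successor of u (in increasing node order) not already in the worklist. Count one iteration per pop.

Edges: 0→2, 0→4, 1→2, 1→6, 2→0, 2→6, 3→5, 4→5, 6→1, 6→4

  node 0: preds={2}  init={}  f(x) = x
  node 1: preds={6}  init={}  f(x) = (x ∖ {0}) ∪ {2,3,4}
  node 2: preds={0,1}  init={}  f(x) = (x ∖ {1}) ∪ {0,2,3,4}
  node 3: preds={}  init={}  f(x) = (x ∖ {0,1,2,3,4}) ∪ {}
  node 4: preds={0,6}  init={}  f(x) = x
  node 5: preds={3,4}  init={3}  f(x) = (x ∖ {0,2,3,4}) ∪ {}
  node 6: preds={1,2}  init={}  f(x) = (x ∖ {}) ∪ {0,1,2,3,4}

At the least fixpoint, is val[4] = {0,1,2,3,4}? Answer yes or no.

Worklist (13 pops):
  #1 pop 0: in={} → {} (no change)
  #2 pop 1: in={} → {2,3,4} (was {}); enqueue []
  #3 pop 2: in={2,3,4} → {0,2,3,4} (was {}); enqueue [0]
  #4 pop 3: in={} → {} (no change)
  #5 pop 4: in={} → {} (no change)
  #6 pop 5: in={} → {3} (no change)
  #7 pop 6: in={0,2,3,4} → {0,1,2,3,4} (was {}); enqueue [1,4]
  #8 pop 0: in={0,2,3,4} → {0,2,3,4} (was {}); enqueue [2]
  #9 pop 1: in={0,1,2,3,4} → {1,2,3,4} (was {2,3,4}); enqueue [6]
  #10 pop 4: in={0,1,2,3,4} → {0,1,2,3,4} (was {}); enqueue [5]
  #11 pop 2: in={0,1,2,3,4} → {0,2,3,4} (no change)
  #12 pop 6: in={0,1,2,3,4} → {0,1,2,3,4} (no change)
  #13 pop 5: in={0,1,2,3,4} → {1,3} (was {3}); enqueue []

Fixpoint:
  val[0] = {0,2,3,4}
  val[1] = {1,2,3,4}
  val[2] = {0,2,3,4}
  val[3] = {}
  val[4] = {0,1,2,3,4}
  val[5] = {1,3}
  val[6] = {0,1,2,3,4}

yes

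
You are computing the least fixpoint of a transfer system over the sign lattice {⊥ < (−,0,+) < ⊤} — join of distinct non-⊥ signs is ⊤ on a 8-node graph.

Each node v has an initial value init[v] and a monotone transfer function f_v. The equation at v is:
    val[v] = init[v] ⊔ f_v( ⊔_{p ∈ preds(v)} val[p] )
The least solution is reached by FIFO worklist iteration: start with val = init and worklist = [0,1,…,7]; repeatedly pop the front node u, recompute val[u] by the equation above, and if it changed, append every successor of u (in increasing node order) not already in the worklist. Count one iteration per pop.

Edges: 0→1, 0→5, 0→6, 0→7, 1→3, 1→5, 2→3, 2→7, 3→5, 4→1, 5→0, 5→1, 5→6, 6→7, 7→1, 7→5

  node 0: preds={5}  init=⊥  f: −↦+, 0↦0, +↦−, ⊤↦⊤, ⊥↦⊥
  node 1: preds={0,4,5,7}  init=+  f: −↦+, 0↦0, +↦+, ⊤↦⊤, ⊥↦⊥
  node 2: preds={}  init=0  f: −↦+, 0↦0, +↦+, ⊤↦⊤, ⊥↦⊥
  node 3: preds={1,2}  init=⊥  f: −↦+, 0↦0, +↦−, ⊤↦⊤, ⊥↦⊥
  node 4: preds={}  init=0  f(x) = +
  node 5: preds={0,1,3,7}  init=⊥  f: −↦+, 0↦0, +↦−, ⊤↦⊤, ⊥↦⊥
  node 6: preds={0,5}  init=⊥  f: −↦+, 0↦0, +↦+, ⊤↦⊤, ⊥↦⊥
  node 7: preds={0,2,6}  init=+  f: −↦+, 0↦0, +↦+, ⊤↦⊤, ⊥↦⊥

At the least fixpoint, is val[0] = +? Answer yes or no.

no

Iteration log — 14 steps:
  step 1. node 0  ⊔preds=⊥  new=⊥  stable
  step 2. node 1  ⊔preds=⊤  new=⊤  old=+  +wl: 
  step 3. node 2  ⊔preds=⊥  new=0  stable
  step 4. node 3  ⊔preds=⊤  new=⊤  old=⊥  +wl: 
  step 5. node 4  ⊔preds=⊥  new=⊤  old=0  +wl: 1
  step 6. node 5  ⊔preds=⊤  new=⊤  old=⊥  +wl: 0
  step 7. node 6  ⊔preds=⊤  new=⊤  old=⊥  +wl: 
  step 8. node 7  ⊔preds=⊤  new=⊤  old=+  +wl: 5
  step 9. node 1  ⊔preds=⊤  new=⊤  stable
  step 10. node 0  ⊔preds=⊤  new=⊤  old=⊥  +wl: 1,6,7
  step 11. node 5  ⊔preds=⊤  new=⊤  stable
  step 12. node 1  ⊔preds=⊤  new=⊤  stable
  step 13. node 6  ⊔preds=⊤  new=⊤  stable
  step 14. node 7  ⊔preds=⊤  new=⊤  stable

Least fixpoint reached:
  node 0: ⊤
  node 1: ⊤
  node 2: 0
  node 3: ⊤
  node 4: ⊤
  node 5: ⊤
  node 6: ⊤
  node 7: ⊤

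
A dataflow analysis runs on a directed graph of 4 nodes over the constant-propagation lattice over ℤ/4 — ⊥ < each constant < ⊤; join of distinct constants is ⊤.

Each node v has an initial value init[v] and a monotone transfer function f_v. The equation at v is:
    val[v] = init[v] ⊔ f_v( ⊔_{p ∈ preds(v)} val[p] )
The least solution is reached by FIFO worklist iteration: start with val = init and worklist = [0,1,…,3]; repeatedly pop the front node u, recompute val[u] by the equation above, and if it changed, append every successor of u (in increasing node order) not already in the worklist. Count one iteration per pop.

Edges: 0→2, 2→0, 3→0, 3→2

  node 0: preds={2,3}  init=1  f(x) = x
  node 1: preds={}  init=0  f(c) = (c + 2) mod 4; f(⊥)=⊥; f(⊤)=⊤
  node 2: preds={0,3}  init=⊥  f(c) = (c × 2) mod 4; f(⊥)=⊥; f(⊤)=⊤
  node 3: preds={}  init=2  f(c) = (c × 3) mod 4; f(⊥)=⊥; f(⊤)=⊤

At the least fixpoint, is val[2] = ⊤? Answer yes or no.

yes

Iteration log — 5 steps:
  step 1. node 0  ⊔preds=2  new=⊤  old=1  +wl: 
  step 2. node 1  ⊔preds=⊥  new=0  stable
  step 3. node 2  ⊔preds=⊤  new=⊤  old=⊥  +wl: 0
  step 4. node 3  ⊔preds=⊥  new=2  stable
  step 5. node 0  ⊔preds=⊤  new=⊤  stable

Least fixpoint reached:
  node 0: ⊤
  node 1: 0
  node 2: ⊤
  node 3: 2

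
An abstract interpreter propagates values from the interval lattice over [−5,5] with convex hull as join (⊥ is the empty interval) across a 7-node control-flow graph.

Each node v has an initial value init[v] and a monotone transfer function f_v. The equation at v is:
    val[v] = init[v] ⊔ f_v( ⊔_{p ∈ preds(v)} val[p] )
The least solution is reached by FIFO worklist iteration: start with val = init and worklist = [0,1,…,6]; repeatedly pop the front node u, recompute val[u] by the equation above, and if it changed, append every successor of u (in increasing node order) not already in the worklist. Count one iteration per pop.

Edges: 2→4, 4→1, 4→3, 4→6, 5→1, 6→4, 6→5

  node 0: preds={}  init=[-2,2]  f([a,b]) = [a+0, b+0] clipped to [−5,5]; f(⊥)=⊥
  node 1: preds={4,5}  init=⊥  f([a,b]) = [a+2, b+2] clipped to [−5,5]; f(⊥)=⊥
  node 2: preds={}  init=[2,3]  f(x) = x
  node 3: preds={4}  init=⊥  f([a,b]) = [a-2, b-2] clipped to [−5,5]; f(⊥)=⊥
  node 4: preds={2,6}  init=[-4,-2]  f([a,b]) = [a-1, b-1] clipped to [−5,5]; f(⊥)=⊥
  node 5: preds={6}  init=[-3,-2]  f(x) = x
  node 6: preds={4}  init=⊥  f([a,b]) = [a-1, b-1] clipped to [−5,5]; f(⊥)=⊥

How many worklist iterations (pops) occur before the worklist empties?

14

Iteration log — 14 steps:
  step 1. node 0  ⊔preds=⊥  new=[-2,2]  stable
  step 2. node 1  ⊔preds=[-4,-2]  new=[-2,0]  old=⊥  +wl: 
  step 3. node 2  ⊔preds=⊥  new=[2,3]  stable
  step 4. node 3  ⊔preds=[-4,-2]  new=[-5,-4]  old=⊥  +wl: 
  step 5. node 4  ⊔preds=[2,3]  new=[-4,2]  old=[-4,-2]  +wl: 1,3
  step 6. node 5  ⊔preds=⊥  new=[-3,-2]  stable
  step 7. node 6  ⊔preds=[-4,2]  new=[-5,1]  old=⊥  +wl: 4,5
  step 8. node 1  ⊔preds=[-4,2]  new=[-2,4]  old=[-2,0]  +wl: 
  step 9. node 3  ⊔preds=[-4,2]  new=[-5,0]  old=[-5,-4]  +wl: 
  step 10. node 4  ⊔preds=[-5,3]  new=[-5,2]  old=[-4,2]  +wl: 1,3,6
  step 11. node 5  ⊔preds=[-5,1]  new=[-5,1]  old=[-3,-2]  +wl: 
  step 12. node 1  ⊔preds=[-5,2]  new=[-3,4]  old=[-2,4]  +wl: 
  step 13. node 3  ⊔preds=[-5,2]  new=[-5,0]  stable
  step 14. node 6  ⊔preds=[-5,2]  new=[-5,1]  stable

Least fixpoint reached:
  node 0: [-2,2]
  node 1: [-3,4]
  node 2: [2,3]
  node 3: [-5,0]
  node 4: [-5,2]
  node 5: [-5,1]
  node 6: [-5,1]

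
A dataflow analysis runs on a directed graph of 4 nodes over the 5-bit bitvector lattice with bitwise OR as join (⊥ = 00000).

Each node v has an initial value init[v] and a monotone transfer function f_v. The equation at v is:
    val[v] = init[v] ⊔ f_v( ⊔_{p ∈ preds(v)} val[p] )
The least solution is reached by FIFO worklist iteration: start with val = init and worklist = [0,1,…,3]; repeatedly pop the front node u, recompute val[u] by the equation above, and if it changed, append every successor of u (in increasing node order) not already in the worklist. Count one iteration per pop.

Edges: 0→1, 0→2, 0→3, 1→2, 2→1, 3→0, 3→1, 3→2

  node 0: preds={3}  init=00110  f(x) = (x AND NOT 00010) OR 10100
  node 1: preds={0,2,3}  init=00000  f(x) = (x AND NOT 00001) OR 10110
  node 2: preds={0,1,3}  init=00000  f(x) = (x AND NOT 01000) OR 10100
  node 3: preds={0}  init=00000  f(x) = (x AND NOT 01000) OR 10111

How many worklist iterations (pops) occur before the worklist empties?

9

Worklist (9 pops):
  #1 pop 0: in=00000 → 10110 (was 00110); enqueue []
  #2 pop 1: in=10110 → 10110 (was 00000); enqueue []
  #3 pop 2: in=10110 → 10110 (was 00000); enqueue [1]
  #4 pop 3: in=10110 → 10111 (was 00000); enqueue [0,2]
  #5 pop 1: in=10111 → 10110 (no change)
  #6 pop 0: in=10111 → 10111 (was 10110); enqueue [1,3]
  #7 pop 2: in=10111 → 10111 (was 10110); enqueue []
  #8 pop 1: in=10111 → 10110 (no change)
  #9 pop 3: in=10111 → 10111 (no change)

Fixpoint:
  val[0] = 10111
  val[1] = 10110
  val[2] = 10111
  val[3] = 10111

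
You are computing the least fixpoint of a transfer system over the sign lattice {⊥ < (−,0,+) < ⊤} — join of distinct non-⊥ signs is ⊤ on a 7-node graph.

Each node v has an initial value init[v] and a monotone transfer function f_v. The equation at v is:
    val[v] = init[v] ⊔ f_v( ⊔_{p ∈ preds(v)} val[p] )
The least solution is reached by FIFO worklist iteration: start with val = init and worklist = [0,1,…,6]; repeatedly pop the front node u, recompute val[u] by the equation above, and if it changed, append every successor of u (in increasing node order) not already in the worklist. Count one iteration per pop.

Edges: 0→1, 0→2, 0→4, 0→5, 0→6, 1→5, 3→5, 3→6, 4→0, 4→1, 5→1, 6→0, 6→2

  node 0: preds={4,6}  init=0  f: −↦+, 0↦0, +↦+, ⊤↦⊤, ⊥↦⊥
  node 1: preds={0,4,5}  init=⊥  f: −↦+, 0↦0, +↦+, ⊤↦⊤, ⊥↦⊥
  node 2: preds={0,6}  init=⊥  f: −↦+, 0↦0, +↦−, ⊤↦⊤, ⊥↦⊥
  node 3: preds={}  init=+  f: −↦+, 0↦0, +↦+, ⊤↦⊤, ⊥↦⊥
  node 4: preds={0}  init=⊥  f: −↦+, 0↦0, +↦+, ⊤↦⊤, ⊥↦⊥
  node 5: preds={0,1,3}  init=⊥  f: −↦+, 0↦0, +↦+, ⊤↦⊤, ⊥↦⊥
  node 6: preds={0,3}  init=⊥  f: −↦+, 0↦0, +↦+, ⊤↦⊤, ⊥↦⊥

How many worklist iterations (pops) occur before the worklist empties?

15

Trace (15 dequeues):
  [1] u=0 | in ⊥ | out 0 | ==
  [2] u=1 | in 0 | out 0 | prev ⊥ | push {}
  [3] u=2 | in 0 | out 0 | prev ⊥ | push {}
  [4] u=3 | in ⊥ | out + | ==
  [5] u=4 | in 0 | out 0 | prev ⊥ | push {0,1}
  [6] u=5 | in ⊤ | out ⊤ | prev ⊥ | push {}
  [7] u=6 | in ⊤ | out ⊤ | prev ⊥ | push {2}
  [8] u=0 | in ⊤ | out ⊤ | prev 0 | push {4,5,6}
  [9] u=1 | in ⊤ | out ⊤ | prev 0 | push {}
  [10] u=2 | in ⊤ | out ⊤ | prev 0 | push {}
  [11] u=4 | in ⊤ | out ⊤ | prev 0 | push {0,1}
  [12] u=5 | in ⊤ | out ⊤ | ==
  [13] u=6 | in ⊤ | out ⊤ | ==
  [14] u=0 | in ⊤ | out ⊤ | ==
  [15] u=1 | in ⊤ | out ⊤ | ==

Converged values:
  [0] ⊤
  [1] ⊤
  [2] ⊤
  [3] +
  [4] ⊤
  [5] ⊤
  [6] ⊤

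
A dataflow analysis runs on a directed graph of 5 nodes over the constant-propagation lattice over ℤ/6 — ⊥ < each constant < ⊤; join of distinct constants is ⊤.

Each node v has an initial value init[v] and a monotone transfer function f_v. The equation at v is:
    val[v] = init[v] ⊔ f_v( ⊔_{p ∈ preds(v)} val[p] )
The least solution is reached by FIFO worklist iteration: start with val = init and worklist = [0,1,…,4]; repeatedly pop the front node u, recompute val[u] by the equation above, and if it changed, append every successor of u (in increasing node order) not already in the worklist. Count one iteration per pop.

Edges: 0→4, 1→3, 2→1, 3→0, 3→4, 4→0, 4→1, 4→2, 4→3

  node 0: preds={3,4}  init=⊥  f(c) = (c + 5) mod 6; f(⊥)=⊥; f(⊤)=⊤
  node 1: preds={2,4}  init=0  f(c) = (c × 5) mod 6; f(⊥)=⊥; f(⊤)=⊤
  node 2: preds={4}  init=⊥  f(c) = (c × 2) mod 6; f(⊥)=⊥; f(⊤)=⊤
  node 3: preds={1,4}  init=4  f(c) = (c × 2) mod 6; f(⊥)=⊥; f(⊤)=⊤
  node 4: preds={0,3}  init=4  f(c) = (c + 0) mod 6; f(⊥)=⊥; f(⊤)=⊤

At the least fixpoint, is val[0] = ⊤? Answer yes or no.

Worklist (11 pops):
  #1 pop 0: in=4 → 3 (was ⊥); enqueue []
  #2 pop 1: in=4 → ⊤ (was 0); enqueue []
  #3 pop 2: in=4 → 2 (was ⊥); enqueue [1]
  #4 pop 3: in=⊤ → ⊤ (was 4); enqueue [0]
  #5 pop 4: in=⊤ → ⊤ (was 4); enqueue [2,3]
  #6 pop 1: in=⊤ → ⊤ (no change)
  #7 pop 0: in=⊤ → ⊤ (was 3); enqueue [4]
  #8 pop 2: in=⊤ → ⊤ (was 2); enqueue [1]
  #9 pop 3: in=⊤ → ⊤ (no change)
  #10 pop 4: in=⊤ → ⊤ (no change)
  #11 pop 1: in=⊤ → ⊤ (no change)

Fixpoint:
  val[0] = ⊤
  val[1] = ⊤
  val[2] = ⊤
  val[3] = ⊤
  val[4] = ⊤

yes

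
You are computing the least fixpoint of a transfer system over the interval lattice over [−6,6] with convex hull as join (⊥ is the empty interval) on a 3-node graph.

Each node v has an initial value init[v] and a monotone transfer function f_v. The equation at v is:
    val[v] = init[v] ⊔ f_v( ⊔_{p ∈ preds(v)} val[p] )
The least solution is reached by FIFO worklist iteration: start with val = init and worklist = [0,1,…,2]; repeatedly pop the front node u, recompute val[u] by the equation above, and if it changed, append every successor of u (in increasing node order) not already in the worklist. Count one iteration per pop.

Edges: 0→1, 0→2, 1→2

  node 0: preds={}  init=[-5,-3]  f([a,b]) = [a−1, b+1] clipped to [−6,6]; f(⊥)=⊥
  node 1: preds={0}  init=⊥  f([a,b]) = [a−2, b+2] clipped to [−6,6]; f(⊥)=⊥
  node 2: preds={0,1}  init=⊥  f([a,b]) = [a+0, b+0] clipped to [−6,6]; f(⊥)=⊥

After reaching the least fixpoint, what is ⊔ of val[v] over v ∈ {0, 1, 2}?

[-6,-1]

Trace (3 dequeues):
  [1] u=0 | in ⊥ | out [-5,-3] | ==
  [2] u=1 | in [-5,-3] | out [-6,-1] | prev ⊥ | push {}
  [3] u=2 | in [-6,-1] | out [-6,-1] | prev ⊥ | push {}

Converged values:
  [0] [-5,-3]
  [1] [-6,-1]
  [2] [-6,-1]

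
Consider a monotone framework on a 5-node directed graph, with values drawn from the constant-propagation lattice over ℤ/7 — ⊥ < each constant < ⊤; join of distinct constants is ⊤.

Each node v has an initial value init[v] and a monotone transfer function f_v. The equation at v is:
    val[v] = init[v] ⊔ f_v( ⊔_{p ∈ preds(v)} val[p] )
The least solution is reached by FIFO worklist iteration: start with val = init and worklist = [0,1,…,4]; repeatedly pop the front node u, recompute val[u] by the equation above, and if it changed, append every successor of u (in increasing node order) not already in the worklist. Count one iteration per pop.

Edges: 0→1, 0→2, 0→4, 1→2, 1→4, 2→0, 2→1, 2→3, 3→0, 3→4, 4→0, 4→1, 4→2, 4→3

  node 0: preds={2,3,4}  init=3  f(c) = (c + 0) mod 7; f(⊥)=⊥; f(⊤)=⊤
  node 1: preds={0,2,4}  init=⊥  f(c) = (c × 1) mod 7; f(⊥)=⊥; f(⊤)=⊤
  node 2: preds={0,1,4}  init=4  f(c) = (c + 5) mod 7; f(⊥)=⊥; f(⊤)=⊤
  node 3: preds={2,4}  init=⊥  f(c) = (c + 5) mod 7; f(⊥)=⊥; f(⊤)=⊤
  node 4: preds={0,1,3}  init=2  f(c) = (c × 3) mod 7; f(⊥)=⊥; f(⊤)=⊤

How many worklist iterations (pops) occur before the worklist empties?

9

Worklist (9 pops):
  #1 pop 0: in=⊤ → ⊤ (was 3); enqueue []
  #2 pop 1: in=⊤ → ⊤ (was ⊥); enqueue []
  #3 pop 2: in=⊤ → ⊤ (was 4); enqueue [0,1]
  #4 pop 3: in=⊤ → ⊤ (was ⊥); enqueue []
  #5 pop 4: in=⊤ → ⊤ (was 2); enqueue [2,3]
  #6 pop 0: in=⊤ → ⊤ (no change)
  #7 pop 1: in=⊤ → ⊤ (no change)
  #8 pop 2: in=⊤ → ⊤ (no change)
  #9 pop 3: in=⊤ → ⊤ (no change)

Fixpoint:
  val[0] = ⊤
  val[1] = ⊤
  val[2] = ⊤
  val[3] = ⊤
  val[4] = ⊤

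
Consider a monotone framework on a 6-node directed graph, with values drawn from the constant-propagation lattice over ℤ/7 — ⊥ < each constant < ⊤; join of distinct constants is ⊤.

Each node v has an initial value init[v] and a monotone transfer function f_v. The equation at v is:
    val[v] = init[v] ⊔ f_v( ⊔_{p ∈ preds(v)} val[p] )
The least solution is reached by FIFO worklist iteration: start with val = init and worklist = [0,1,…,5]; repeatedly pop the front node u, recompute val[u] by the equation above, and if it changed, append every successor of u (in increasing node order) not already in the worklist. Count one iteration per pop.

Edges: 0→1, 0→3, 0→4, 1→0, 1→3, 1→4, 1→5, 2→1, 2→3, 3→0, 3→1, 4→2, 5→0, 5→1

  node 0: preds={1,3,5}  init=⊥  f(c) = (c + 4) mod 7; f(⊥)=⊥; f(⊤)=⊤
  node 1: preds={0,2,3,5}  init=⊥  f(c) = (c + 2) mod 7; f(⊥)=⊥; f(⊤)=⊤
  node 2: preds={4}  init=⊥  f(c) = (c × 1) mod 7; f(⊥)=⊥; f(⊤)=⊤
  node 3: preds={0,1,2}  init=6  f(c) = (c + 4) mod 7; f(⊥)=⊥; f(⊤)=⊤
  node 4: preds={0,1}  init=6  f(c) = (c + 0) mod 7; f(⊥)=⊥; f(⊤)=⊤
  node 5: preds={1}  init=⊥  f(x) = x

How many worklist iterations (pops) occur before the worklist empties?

12

Worklist (12 pops):
  #1 pop 0: in=6 → 3 (was ⊥); enqueue []
  #2 pop 1: in=⊤ → ⊤ (was ⊥); enqueue [0]
  #3 pop 2: in=6 → 6 (was ⊥); enqueue [1]
  #4 pop 3: in=⊤ → ⊤ (was 6); enqueue []
  #5 pop 4: in=⊤ → ⊤ (was 6); enqueue [2]
  #6 pop 5: in=⊤ → ⊤ (was ⊥); enqueue []
  #7 pop 0: in=⊤ → ⊤ (was 3); enqueue [3,4]
  #8 pop 1: in=⊤ → ⊤ (no change)
  #9 pop 2: in=⊤ → ⊤ (was 6); enqueue [1]
  #10 pop 3: in=⊤ → ⊤ (no change)
  #11 pop 4: in=⊤ → ⊤ (no change)
  #12 pop 1: in=⊤ → ⊤ (no change)

Fixpoint:
  val[0] = ⊤
  val[1] = ⊤
  val[2] = ⊤
  val[3] = ⊤
  val[4] = ⊤
  val[5] = ⊤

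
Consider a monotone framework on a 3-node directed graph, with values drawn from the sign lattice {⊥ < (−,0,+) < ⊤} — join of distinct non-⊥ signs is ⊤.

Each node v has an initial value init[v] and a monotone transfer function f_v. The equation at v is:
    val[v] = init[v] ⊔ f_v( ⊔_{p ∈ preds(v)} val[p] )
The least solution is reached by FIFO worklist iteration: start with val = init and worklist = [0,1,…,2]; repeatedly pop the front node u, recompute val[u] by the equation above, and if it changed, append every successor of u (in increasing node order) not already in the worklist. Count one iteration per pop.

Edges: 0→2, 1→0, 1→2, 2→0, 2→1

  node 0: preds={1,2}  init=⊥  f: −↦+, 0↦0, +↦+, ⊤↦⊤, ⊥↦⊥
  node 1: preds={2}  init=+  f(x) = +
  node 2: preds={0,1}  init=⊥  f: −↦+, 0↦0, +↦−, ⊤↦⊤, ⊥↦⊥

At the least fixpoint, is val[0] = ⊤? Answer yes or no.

Iteration log — 8 steps:
  step 1. node 0  ⊔preds=+  new=+  old=⊥  +wl: 
  step 2. node 1  ⊔preds=⊥  new=+  stable
  step 3. node 2  ⊔preds=+  new=−  old=⊥  +wl: 0,1
  step 4. node 0  ⊔preds=⊤  new=⊤  old=+  +wl: 2
  step 5. node 1  ⊔preds=−  new=+  stable
  step 6. node 2  ⊔preds=⊤  new=⊤  old=−  +wl: 0,1
  step 7. node 0  ⊔preds=⊤  new=⊤  stable
  step 8. node 1  ⊔preds=⊤  new=+  stable

Least fixpoint reached:
  node 0: ⊤
  node 1: +
  node 2: ⊤

yes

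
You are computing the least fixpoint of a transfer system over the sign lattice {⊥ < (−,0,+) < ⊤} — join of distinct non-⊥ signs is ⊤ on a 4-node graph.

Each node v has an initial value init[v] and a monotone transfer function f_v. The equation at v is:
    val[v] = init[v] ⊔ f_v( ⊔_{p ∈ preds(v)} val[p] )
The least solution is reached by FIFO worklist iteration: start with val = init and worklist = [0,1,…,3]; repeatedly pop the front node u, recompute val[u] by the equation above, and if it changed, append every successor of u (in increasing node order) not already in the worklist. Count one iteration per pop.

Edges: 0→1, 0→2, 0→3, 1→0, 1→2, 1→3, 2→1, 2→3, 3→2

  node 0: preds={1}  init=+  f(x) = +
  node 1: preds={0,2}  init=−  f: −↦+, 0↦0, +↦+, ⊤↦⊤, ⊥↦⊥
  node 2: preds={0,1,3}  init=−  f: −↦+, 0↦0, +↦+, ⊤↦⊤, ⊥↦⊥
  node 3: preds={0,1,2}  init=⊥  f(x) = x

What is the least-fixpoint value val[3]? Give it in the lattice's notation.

Iteration log — 7 steps:
  step 1. node 0  ⊔preds=−  new=+  stable
  step 2. node 1  ⊔preds=⊤  new=⊤  old=−  +wl: 0
  step 3. node 2  ⊔preds=⊤  new=⊤  old=−  +wl: 1
  step 4. node 3  ⊔preds=⊤  new=⊤  old=⊥  +wl: 2
  step 5. node 0  ⊔preds=⊤  new=+  stable
  step 6. node 1  ⊔preds=⊤  new=⊤  stable
  step 7. node 2  ⊔preds=⊤  new=⊤  stable

Least fixpoint reached:
  node 0: +
  node 1: ⊤
  node 2: ⊤
  node 3: ⊤

⊤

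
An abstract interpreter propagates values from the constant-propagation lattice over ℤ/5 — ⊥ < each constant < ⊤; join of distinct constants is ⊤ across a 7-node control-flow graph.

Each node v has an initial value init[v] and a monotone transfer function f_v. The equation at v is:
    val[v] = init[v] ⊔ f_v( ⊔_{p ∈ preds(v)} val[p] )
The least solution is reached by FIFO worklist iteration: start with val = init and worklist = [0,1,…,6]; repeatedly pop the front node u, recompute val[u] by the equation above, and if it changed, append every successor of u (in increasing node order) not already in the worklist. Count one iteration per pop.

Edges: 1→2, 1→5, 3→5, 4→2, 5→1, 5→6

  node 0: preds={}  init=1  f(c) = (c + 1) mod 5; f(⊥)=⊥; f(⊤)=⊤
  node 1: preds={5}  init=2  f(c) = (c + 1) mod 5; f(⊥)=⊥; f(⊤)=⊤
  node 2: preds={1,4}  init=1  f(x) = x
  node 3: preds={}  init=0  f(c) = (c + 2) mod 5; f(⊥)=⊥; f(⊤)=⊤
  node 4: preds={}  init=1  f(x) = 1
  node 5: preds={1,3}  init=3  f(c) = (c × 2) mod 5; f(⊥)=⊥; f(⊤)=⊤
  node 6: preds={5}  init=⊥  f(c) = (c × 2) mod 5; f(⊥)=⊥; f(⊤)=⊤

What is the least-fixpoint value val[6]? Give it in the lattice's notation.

Worklist (8 pops):
  #1 pop 0: in=⊥ → 1 (no change)
  #2 pop 1: in=3 → ⊤ (was 2); enqueue []
  #3 pop 2: in=⊤ → ⊤ (was 1); enqueue []
  #4 pop 3: in=⊥ → 0 (no change)
  #5 pop 4: in=⊥ → 1 (no change)
  #6 pop 5: in=⊤ → ⊤ (was 3); enqueue [1]
  #7 pop 6: in=⊤ → ⊤ (was ⊥); enqueue []
  #8 pop 1: in=⊤ → ⊤ (no change)

Fixpoint:
  val[0] = 1
  val[1] = ⊤
  val[2] = ⊤
  val[3] = 0
  val[4] = 1
  val[5] = ⊤
  val[6] = ⊤

⊤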